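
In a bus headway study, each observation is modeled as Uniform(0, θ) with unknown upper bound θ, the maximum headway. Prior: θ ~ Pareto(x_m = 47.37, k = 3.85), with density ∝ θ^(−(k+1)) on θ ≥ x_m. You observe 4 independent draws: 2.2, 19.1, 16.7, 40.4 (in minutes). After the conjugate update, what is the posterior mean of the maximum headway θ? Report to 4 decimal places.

A Pareto(scale x_m, shape k) prior on the upper bound θ of Uniform(0, θ) is conjugate: posterior is Pareto(max(x_m, max xᵢ), k + n).
Sample maximum = 40.4; prior scale x_m = 47.37 → posterior scale = max = 47.37.
Posterior shape = 3.85 + 4 = 7.85.
E[θ|data] = k·x_m/(k−1) = 7.85·47.37/6.85 = 54.2853.

54.2853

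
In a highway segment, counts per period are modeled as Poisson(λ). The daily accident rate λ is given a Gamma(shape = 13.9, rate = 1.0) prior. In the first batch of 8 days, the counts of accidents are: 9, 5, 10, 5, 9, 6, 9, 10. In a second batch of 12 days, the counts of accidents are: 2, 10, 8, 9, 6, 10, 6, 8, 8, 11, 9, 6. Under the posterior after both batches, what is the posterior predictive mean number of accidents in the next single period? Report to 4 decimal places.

With a Gamma(shape α, rate β) prior, the Poisson likelihood is conjugate: the posterior is Gamma(α + ΣXᵢ, β + n).
Batch 1: sum of counts S = 63 over n = 8 days.
After batch 1: Gamma(α+S, β+n) = Gamma(13.9+63, 1.0+8) = Gamma(76.9, 9.0).
Batch 2: sum of counts S = 93 over n = 12 days.
After batch 2: Gamma(α+S, β+n) = Gamma(76.9+93, 9.0+12) = Gamma(169.9, 21.0).
The predictive distribution for one future period is NegBinom with mean α/β = 8.0905.

8.0905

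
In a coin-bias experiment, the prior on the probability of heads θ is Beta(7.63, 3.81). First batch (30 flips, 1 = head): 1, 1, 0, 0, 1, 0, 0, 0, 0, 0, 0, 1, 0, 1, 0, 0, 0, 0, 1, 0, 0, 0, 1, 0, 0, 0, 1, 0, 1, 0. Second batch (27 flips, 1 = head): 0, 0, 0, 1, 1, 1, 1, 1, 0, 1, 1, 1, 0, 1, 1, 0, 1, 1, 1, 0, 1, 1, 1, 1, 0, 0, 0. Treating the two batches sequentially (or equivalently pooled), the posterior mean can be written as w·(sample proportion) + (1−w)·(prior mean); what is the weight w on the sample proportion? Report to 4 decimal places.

0.8328

The Beta prior is conjugate to a Binomial/Bernoulli likelihood; the update adds successes to α and failures to β.
Total number of flips: n = 30 + 27 = 57.
Posterior mean = (α₀+k)/(α₀+β₀+n) = [n/(α₀+β₀+n)]·(k/n) + [(α₀+β₀)/(α₀+β₀+n)]·α₀/(α₀+β₀), so only n and the prior enter the weight.
The weight on the data is w = n/(α₀+β₀+n) = 57/(7.63+3.81+57) = 57/68.44 = 0.8328.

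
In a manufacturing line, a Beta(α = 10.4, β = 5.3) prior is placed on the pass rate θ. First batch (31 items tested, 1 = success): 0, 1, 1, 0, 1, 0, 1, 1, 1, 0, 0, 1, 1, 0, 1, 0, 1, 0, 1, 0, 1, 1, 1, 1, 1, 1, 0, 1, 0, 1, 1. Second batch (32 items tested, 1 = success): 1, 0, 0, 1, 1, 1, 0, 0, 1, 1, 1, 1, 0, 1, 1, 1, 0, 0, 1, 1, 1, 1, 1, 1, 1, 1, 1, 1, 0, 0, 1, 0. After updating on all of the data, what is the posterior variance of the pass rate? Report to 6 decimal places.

The Beta prior is conjugate to a Binomial/Bernoulli likelihood; the update adds successes to α and failures to β.
After batch 1: Beta(10.4+20, 5.3+11) = Beta(30.4, 16.3).
After batch 2: Beta(30.4+22, 16.3+10) = Beta(52.4, 26.3).
Var = αβ/((α+β)²(α+β+1)) = 52.4·26.3/(78.7²·79.7) = 0.002792.

0.002792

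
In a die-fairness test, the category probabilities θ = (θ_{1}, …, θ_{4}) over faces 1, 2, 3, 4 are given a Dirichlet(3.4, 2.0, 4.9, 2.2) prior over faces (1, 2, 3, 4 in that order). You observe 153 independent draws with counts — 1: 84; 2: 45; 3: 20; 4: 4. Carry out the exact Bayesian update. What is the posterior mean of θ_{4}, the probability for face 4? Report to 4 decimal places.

The Dirichlet prior is conjugate to the Multinomial likelihood: each posterior αⱼ = prior αⱼ + observed count nⱼ.
Posterior concentration: (87.4, 47.0, 24.9, 6.2), total = 165.5.
E[θ_{4}|data] = α_{4}/Σα = 6.2/165.5 = 0.0375.

0.0375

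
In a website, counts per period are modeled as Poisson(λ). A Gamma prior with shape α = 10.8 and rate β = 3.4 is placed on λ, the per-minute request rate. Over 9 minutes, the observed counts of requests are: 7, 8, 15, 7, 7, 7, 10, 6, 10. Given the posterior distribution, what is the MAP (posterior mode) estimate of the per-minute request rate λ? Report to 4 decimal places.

With a Gamma(shape α, rate β) prior, the Poisson likelihood is conjugate: the posterior is Gamma(α + ΣXᵢ, β + n).
Sum of counts S = 77 over n = 9 minutes.
Posterior: Gamma(α+S, β+n) = Gamma(10.8+77, 3.4+9) = Gamma(87.8, 12.4).
Mode of Gamma(α,β) for α≥1 is (α−1)/β = 86.8/12.4 = 7.0000.

7.0000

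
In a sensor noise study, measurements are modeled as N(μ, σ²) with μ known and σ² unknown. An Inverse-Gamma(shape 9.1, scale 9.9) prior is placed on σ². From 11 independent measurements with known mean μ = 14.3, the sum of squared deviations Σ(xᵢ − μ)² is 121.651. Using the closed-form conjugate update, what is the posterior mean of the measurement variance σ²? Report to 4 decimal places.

With known mean μ and an Inverse-Gamma(α, β) prior on σ², the Normal likelihood is conjugate: posterior is Inv-Gamma(α + n/2, β + Σ(xᵢ−μ)²/2).
Posterior: Inv-Gamma(9.1 + 11/2, 9.9 + 121.651/2) = Inv-Gamma(14.60, 70.7255).
E[σ²|data] = β/(α−1) = 70.7255/13.60 = 5.2004.

5.2004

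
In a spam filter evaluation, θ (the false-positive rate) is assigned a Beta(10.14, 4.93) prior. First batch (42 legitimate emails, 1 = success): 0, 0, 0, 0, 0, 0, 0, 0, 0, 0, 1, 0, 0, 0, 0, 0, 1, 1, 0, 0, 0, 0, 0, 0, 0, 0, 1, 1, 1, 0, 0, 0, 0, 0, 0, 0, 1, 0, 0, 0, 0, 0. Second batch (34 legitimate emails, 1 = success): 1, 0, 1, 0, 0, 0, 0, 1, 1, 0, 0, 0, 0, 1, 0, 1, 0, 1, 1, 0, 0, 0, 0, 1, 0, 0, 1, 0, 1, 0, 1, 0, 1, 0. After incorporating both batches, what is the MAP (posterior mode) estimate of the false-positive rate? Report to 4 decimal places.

0.3272

The Beta prior is conjugate to a Binomial/Bernoulli likelihood; the update adds successes to α and failures to β.
After batch 1: Beta(10.14+7, 4.93+35) = Beta(17.14, 39.93).
After batch 2: Beta(17.14+13, 39.93+21) = Beta(30.14, 60.93).
Mode of Beta(a,b) for a,b>1 is (a−1)/(a+b−2) = 29.14/89.07 = 0.3272.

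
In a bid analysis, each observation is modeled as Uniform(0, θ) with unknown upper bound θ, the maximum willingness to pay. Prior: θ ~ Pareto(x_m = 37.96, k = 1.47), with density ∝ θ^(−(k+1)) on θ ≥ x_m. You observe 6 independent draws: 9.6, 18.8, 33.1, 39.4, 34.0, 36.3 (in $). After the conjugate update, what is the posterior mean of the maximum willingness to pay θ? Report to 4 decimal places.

45.4896

A Pareto(scale x_m, shape k) prior on the upper bound θ of Uniform(0, θ) is conjugate: posterior is Pareto(max(x_m, max xᵢ), k + n).
Sample maximum = 39.4; prior scale x_m = 37.96 → posterior scale = max = 39.40.
Posterior shape = 1.47 + 6 = 7.47.
E[θ|data] = k·x_m/(k−1) = 7.47·39.40/6.47 = 45.4896.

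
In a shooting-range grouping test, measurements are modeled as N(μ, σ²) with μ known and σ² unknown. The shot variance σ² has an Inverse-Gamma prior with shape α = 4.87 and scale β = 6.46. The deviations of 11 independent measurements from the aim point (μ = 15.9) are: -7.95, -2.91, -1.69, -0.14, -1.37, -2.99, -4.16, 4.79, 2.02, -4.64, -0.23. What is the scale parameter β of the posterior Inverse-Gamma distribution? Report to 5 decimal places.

82.09795

With known mean μ and an Inverse-Gamma(α, β) prior on σ², the Normal likelihood is conjugate: posterior is Inv-Gamma(α + n/2, β + Σ(xᵢ−μ)²/2).
Σ(xᵢ−μ)² = (-7.95)² + (-2.91)² + (-1.69)² + (-0.14)² + (-1.37)² + (-2.99)² + (-4.16)² + (4.79)² + (2.02)² + (-4.64)² + (-0.23)² = 151.2759.
Posterior: Inv-Gamma(4.87 + 11/2, 6.46 + 151.2759/2) = Inv-Gamma(10.37, 82.09795).
Posterior β = 82.09795.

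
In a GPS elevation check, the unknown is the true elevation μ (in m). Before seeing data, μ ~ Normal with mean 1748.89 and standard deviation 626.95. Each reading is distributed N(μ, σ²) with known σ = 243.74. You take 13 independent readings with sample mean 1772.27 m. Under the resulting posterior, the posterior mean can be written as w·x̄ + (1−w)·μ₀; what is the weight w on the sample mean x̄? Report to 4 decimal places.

For Normal data with known variance σ², a Normal(μ₀, σ₀²) prior on μ is conjugate. Posterior precision = 1/σ₀² + n/σ²; posterior mean is the precision-weighted average of μ₀ and x̄.
σ₀² = 626.95² = 393066.3025, σ² = 243.74² = 59409.1876. Prior precision 1/σ₀² = 1/393066.3025; data precision n/σ² = 13/59409.1876.
w = (n/σ²)/(1/σ₀² + n/σ²) = n·σ₀²/(σ² + n·σ₀²) = 13·393066.3025/(59409.1876 + 13·393066.3025) = 5109861.9325/5169271.1201 = 0.9885.

0.9885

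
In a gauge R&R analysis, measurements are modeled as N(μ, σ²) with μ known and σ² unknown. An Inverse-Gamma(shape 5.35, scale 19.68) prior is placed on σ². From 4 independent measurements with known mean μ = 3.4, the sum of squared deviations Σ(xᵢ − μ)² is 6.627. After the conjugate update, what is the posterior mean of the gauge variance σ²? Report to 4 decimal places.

With known mean μ and an Inverse-Gamma(α, β) prior on σ², the Normal likelihood is conjugate: posterior is Inv-Gamma(α + n/2, β + Σ(xᵢ−μ)²/2).
Posterior: Inv-Gamma(5.35 + 4/2, 19.68 + 6.627/2) = Inv-Gamma(7.35, 22.9935).
E[σ²|data] = β/(α−1) = 22.9935/6.35 = 3.6210.

3.6210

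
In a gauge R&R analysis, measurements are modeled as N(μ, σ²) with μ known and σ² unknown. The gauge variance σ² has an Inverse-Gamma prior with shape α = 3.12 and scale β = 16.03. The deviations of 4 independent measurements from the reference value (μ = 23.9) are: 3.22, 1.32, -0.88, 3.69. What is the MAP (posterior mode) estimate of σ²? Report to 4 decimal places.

With known mean μ and an Inverse-Gamma(α, β) prior on σ², the Normal likelihood is conjugate: posterior is Inv-Gamma(α + n/2, β + Σ(xᵢ−μ)²/2).
Σ(xᵢ−μ)² = (3.22)² + (1.32)² + (-0.88)² + (3.69)² = 26.5013.
Posterior: Inv-Gamma(3.12 + 4/2, 16.03 + 26.5013/2) = Inv-Gamma(5.12, 29.28065).
Mode = β/(α+1) = 29.28065/6.12 = 4.7844.

4.7844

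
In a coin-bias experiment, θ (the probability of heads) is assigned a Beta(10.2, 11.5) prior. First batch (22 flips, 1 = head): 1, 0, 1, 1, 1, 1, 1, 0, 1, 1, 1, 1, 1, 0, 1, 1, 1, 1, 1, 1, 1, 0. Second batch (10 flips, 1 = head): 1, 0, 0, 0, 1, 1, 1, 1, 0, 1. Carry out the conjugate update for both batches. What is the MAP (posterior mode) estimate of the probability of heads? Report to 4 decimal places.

0.6422

The Beta prior is conjugate to a Binomial/Bernoulli likelihood; the update adds successes to α and failures to β.
After batch 1: Beta(10.2+18, 11.5+4) = Beta(28.2, 15.5).
After batch 2: Beta(28.2+6, 15.5+4) = Beta(34.2, 19.5).
Mode of Beta(a,b) for a,b>1 is (a−1)/(a+b−2) = 33.2/51.7 = 0.6422.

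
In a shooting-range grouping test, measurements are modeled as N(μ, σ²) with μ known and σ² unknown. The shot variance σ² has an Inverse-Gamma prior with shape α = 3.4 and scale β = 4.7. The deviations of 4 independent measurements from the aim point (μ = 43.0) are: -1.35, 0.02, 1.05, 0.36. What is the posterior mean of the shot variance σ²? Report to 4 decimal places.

With known mean μ and an Inverse-Gamma(α, β) prior on σ², the Normal likelihood is conjugate: posterior is Inv-Gamma(α + n/2, β + Σ(xᵢ−μ)²/2).
Σ(xᵢ−μ)² = (-1.35)² + (0.02)² + (1.05)² + (0.36)² = 3.0550.
Posterior: Inv-Gamma(3.4 + 4/2, 4.7 + 3.0550/2) = Inv-Gamma(5.40, 6.22750).
E[σ²|data] = β/(α−1) = 6.22750/4.40 = 1.4153.

1.4153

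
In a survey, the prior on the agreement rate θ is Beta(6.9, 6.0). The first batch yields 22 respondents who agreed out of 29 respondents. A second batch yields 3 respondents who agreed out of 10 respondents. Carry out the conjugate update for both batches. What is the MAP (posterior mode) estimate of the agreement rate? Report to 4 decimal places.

0.6192

The Beta prior is conjugate to a Binomial/Bernoulli likelihood; the update adds successes to α and failures to β.
After batch 1: Beta(6.9+22, 6.0+7) = Beta(28.9, 13.0).
After batch 2: Beta(28.9+3, 13.0+7) = Beta(31.9, 20.0).
Mode of Beta(a,b) for a,b>1 is (a−1)/(a+b−2) = 30.9/49.9 = 0.6192.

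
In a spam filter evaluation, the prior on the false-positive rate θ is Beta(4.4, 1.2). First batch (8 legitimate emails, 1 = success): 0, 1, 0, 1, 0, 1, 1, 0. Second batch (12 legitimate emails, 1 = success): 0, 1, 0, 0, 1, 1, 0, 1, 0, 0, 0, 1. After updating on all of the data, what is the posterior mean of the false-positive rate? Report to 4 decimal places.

The Beta prior is conjugate to a Binomial/Bernoulli likelihood; the update adds successes to α and failures to β.
After batch 1: Beta(4.4+4, 1.2+4) = Beta(8.4, 5.2).
After batch 2: Beta(8.4+5, 5.2+7) = Beta(13.4, 12.2).
Posterior mean = α/(α+β) = 13.4/25.6 = 0.5234.

0.5234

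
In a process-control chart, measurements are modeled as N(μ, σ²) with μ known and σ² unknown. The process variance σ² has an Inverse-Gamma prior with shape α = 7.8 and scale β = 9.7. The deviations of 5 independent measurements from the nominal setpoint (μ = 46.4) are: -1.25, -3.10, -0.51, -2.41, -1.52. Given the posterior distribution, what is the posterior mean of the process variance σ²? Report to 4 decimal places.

2.0941

With known mean μ and an Inverse-Gamma(α, β) prior on σ², the Normal likelihood is conjugate: posterior is Inv-Gamma(α + n/2, β + Σ(xᵢ−μ)²/2).
Σ(xᵢ−μ)² = (-1.25)² + (-3.10)² + (-0.51)² + (-2.41)² + (-1.52)² = 19.5511.
Posterior: Inv-Gamma(7.8 + 5/2, 9.7 + 19.5511/2) = Inv-Gamma(10.30, 19.47555).
E[σ²|data] = β/(α−1) = 19.47555/9.30 = 2.0941.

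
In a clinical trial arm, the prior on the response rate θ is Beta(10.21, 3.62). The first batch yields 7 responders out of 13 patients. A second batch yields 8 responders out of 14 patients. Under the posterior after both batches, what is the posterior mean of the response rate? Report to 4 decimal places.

0.6174

The Beta prior is conjugate to a Binomial/Bernoulli likelihood; the update adds successes to α and failures to β.
After batch 1: Beta(10.21+7, 3.62+6) = Beta(17.21, 9.62).
After batch 2: Beta(17.21+8, 9.62+6) = Beta(25.21, 15.62).
Posterior mean = α/(α+β) = 25.21/40.83 = 0.6174.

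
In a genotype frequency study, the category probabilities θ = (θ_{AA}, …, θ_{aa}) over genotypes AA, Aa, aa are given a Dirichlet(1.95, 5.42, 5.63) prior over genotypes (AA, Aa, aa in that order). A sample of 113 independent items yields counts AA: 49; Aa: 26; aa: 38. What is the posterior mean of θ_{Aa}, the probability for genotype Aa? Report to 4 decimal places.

The Dirichlet prior is conjugate to the Multinomial likelihood: each posterior αⱼ = prior αⱼ + observed count nⱼ.
Posterior concentration: (50.95, 31.42, 43.63), total = 126.00.
E[θ_{Aa}|data] = α_{Aa}/Σα = 31.42/126.00 = 0.2494.

0.2494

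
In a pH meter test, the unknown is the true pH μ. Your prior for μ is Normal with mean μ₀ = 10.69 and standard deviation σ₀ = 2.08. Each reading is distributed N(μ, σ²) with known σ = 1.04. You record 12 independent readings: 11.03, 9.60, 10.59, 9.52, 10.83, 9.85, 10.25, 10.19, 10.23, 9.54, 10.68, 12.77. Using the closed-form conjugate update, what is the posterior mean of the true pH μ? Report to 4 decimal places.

10.4288

For Normal data with known variance σ², a Normal(μ₀, σ₀²) prior on μ is conjugate. Posterior precision = 1/σ₀² + n/σ²; posterior mean is the precision-weighted average of μ₀ and x̄.
Σxᵢ = 11.03 + 9.60 + 10.59 + 9.52 + 10.83 + 9.85 + 10.25 + 10.19 + 10.23 + 9.54 + 10.68 + 12.77 = 125.08, so n·x̄ = 125.08.
σ₀² = 2.08² = 4.3264, σ² = 1.04² = 1.0816; σ² + n·σ₀² = 1.0816 + 12·4.3264 = 52.9984.
Posterior mean = (μ₀/σ₀² + n·x̄/σ²)/(1/σ₀² + n/σ²) = (σ²·μ₀ + σ₀²·n·x̄)/(σ² + n·σ₀²) = (1.0816·10.69 + 4.3264·125.08)/52.9984 = 552.708416/52.9984 = 10.4288.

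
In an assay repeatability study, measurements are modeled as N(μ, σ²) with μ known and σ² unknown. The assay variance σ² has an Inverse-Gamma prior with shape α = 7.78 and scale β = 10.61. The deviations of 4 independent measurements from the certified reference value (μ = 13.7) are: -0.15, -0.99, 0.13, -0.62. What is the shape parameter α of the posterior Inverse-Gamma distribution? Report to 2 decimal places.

9.78

With known mean μ and an Inverse-Gamma(α, β) prior on σ², the Normal likelihood is conjugate: posterior is Inv-Gamma(α + n/2, β + Σ(xᵢ−μ)²/2).
Σ(xᵢ−μ)² = (-0.15)² + (-0.99)² + (0.13)² + (-0.62)² = 1.4039.
Posterior: Inv-Gamma(7.78 + 4/2, 10.61 + 1.4039/2) = Inv-Gamma(9.78, 11.31195).
Posterior α = 9.78.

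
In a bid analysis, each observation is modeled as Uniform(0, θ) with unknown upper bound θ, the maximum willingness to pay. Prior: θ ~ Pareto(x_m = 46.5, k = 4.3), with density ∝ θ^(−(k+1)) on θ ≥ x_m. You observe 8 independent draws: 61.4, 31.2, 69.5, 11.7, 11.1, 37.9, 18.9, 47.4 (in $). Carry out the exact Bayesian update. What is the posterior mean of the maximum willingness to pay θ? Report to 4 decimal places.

A Pareto(scale x_m, shape k) prior on the upper bound θ of Uniform(0, θ) is conjugate: posterior is Pareto(max(x_m, max xᵢ), k + n).
Sample maximum = 69.5; prior scale x_m = 46.5 → posterior scale = max = 69.5.
Posterior shape = 4.3 + 8 = 12.3.
E[θ|data] = k·x_m/(k−1) = 12.3·69.5/11.3 = 75.6504.

75.6504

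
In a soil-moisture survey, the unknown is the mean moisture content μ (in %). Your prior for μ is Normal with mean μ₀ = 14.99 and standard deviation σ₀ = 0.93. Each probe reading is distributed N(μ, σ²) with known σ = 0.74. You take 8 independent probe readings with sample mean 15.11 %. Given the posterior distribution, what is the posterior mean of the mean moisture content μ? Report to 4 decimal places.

For Normal data with known variance σ², a Normal(μ₀, σ₀²) prior on μ is conjugate. Posterior precision = 1/σ₀² + n/σ²; posterior mean is the precision-weighted average of μ₀ and x̄.
n·x̄ = 8·15.11 = 120.88.
σ₀² = 0.93² = 0.8649, σ² = 0.74² = 0.5476; σ² + n·σ₀² = 0.5476 + 8·0.8649 = 7.4668.
Posterior mean = (μ₀/σ₀² + n·x̄/σ²)/(1/σ₀² + n/σ²) = (σ²·μ₀ + σ₀²·n·x̄)/(σ² + n·σ₀²) = (0.5476·14.99 + 0.8649·120.88)/7.4668 = 112.757636/7.4668 = 15.1012.

15.1012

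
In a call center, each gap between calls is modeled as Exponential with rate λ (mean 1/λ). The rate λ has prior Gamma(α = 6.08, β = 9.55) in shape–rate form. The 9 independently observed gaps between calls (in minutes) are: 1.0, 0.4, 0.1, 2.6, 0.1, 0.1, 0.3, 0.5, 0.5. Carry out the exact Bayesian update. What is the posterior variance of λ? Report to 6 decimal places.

With a Gamma(shape α, rate β) prior on the exponential rate λ, the posterior after n observations with total T = Σxᵢ is Gamma(α+n, β+T).
Sum of observations T = 5.6 minutes; n = 9.
Posterior: Gamma(6.08+9, 9.55+5.6) = Gamma(15.08, 15.15).
Var = α/β² = 0.065702.

0.065702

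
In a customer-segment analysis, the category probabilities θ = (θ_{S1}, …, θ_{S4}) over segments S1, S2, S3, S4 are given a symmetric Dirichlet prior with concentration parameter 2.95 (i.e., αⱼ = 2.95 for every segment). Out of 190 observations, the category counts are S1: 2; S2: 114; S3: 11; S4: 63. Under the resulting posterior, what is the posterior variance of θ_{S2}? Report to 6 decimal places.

0.001202

The Dirichlet prior is conjugate to the Multinomial likelihood: each posterior αⱼ = prior αⱼ + observed count nⱼ.
Posterior concentration: (4.95, 116.95, 13.95, 65.95), total = 201.80.
Var[θ_j] = α_j(Σα−α_j)/((Σα)²(Σα+1)) = 116.95·84.85/(201.80²·202.80) = 0.001202.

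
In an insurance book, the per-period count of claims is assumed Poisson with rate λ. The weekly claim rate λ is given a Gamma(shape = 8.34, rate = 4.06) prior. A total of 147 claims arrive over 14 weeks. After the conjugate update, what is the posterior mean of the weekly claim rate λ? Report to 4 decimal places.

With a Gamma(shape α, rate β) prior, the Poisson likelihood is conjugate: the posterior is Gamma(α + ΣXᵢ, β + n).
Posterior: Gamma(α+S, β+n) = Gamma(8.34+147, 4.06+14) = Gamma(155.34, 18.06).
Posterior mean = α/β = 155.34/18.06 = 8.6013.

8.6013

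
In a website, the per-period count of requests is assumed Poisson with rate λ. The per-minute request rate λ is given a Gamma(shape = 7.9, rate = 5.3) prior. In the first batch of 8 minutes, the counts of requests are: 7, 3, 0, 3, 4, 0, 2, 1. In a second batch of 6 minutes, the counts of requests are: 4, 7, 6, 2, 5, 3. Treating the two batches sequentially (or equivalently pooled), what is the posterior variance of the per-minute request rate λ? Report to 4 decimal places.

With a Gamma(shape α, rate β) prior, the Poisson likelihood is conjugate: the posterior is Gamma(α + ΣXᵢ, β + n).
Batch 1: sum of counts S = 20 over n = 8 minutes.
After batch 1: Gamma(α+S, β+n) = Gamma(7.9+20, 5.3+8) = Gamma(27.9, 13.3).
Batch 2: sum of counts S = 27 over n = 6 minutes.
After batch 2: Gamma(α+S, β+n) = Gamma(27.9+27, 13.3+6) = Gamma(54.9, 19.3).
Var = α/β² = 54.9/19.3² = 0.1474.

0.1474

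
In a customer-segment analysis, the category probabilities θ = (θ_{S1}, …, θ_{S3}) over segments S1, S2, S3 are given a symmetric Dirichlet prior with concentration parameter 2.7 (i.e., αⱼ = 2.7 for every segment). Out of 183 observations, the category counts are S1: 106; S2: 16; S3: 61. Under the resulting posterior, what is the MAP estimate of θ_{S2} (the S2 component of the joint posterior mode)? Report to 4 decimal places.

0.0941

The Dirichlet prior is conjugate to the Multinomial likelihood: each posterior αⱼ = prior αⱼ + observed count nⱼ.
Posterior concentration: (108.7, 18.7, 63.7), total = 191.1.
Joint mode component: (α_{S2}−1)/(Σα−K) = 17.7/188.1 = 0.0941.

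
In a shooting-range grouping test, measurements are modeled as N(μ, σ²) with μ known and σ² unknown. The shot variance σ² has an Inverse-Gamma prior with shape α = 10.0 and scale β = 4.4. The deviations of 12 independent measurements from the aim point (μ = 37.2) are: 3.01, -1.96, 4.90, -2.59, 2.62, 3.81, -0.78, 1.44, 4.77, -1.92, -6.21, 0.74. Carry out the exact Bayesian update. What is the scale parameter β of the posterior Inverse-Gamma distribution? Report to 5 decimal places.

With known mean μ and an Inverse-Gamma(α, β) prior on σ², the Normal likelihood is conjugate: posterior is Inv-Gamma(α + n/2, β + Σ(xᵢ−μ)²/2).
Σ(xᵢ−μ)² = (3.01)² + (-1.96)² + (4.90)² + (-2.59)² + (2.62)² + (3.81)² + (-0.78)² + (1.44)² + (4.77)² + (-1.92)² + (-6.21)² + (0.74)² = 133.2333.
Posterior: Inv-Gamma(10.0 + 12/2, 4.4 + 133.2333/2) = Inv-Gamma(16.00, 71.01665).
Posterior β = 71.01665.

71.01665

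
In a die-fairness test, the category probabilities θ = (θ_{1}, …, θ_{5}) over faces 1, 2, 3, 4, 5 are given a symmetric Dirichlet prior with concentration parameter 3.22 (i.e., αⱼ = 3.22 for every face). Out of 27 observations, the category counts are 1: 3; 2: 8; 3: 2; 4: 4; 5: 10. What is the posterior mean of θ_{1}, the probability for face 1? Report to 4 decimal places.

The Dirichlet prior is conjugate to the Multinomial likelihood: each posterior αⱼ = prior αⱼ + observed count nⱼ.
Posterior concentration: (6.22, 11.22, 5.22, 7.22, 13.22), total = 43.10.
E[θ_{1}|data] = α_{1}/Σα = 6.22/43.10 = 0.1443.

0.1443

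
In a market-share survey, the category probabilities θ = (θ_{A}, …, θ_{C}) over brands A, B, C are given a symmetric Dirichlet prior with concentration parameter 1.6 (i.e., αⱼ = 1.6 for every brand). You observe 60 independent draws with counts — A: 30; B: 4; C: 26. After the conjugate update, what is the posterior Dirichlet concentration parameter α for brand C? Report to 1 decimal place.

The Dirichlet prior is conjugate to the Multinomial likelihood: each posterior αⱼ = prior αⱼ + observed count nⱼ.
Posterior concentration: (31.6, 5.6, 27.6), total = 64.8.
α_{C} = 1.6 + 26 = 27.6.

27.6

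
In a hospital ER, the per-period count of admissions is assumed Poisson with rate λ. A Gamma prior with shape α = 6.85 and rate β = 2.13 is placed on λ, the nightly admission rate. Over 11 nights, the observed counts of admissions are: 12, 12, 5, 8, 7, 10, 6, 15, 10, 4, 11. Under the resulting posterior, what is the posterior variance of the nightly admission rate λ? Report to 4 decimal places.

0.6198

With a Gamma(shape α, rate β) prior, the Poisson likelihood is conjugate: the posterior is Gamma(α + ΣXᵢ, β + n).
Sum of counts S = 100 over n = 11 nights.
Posterior: Gamma(α+S, β+n) = Gamma(6.85+100, 2.13+11) = Gamma(106.85, 13.13).
Var = α/β² = 106.85/13.13² = 0.6198.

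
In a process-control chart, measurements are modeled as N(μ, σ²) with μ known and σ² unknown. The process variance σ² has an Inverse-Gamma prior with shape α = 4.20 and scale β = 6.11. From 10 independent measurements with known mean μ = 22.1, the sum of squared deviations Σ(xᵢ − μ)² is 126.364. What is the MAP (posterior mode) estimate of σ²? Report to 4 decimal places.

With known mean μ and an Inverse-Gamma(α, β) prior on σ², the Normal likelihood is conjugate: posterior is Inv-Gamma(α + n/2, β + Σ(xᵢ−μ)²/2).
Posterior: Inv-Gamma(4.20 + 10/2, 6.11 + 126.364/2) = Inv-Gamma(9.20, 69.2920).
Mode = β/(α+1) = 69.2920/10.20 = 6.7933.

6.7933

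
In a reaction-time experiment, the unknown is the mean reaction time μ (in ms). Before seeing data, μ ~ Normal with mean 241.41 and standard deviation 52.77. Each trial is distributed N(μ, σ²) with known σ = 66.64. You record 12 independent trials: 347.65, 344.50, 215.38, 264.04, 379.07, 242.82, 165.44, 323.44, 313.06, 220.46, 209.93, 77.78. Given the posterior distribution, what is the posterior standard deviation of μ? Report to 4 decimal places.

For Normal data with known variance σ², a Normal(μ₀, σ₀²) prior on μ is conjugate. Posterior precision = 1/σ₀² + n/σ²; posterior mean is the precision-weighted average of μ₀ and x̄.
σ₀² = 52.77² = 2784.6729, σ² = 66.64² = 4440.8896; σ² + n·σ₀² = 4440.8896 + 12·2784.6729 = 37856.9644.
Posterior precision = 1/σ₀² + n/σ² = 1/2784.6729 + 12/4440.8896 = (σ² + n·σ₀²)/(σ₀²σ²) = 37856.9644/(2784.6729·4440.8896); posterior variance σₙ² = σ₀²σ²/(σ² + n·σ₀²) = 2784.6729·4440.8896/37856.9644 = 326.661821.
Posterior SD = √σₙ² = √(2784.6729·4440.8896/37856.9644) = 18.0738.

18.0738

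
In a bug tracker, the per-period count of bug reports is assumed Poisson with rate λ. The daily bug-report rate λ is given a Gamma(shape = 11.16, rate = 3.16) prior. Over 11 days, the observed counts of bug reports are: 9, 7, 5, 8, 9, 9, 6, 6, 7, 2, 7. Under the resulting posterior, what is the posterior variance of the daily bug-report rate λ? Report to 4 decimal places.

With a Gamma(shape α, rate β) prior, the Poisson likelihood is conjugate: the posterior is Gamma(α + ΣXᵢ, β + n).
Sum of counts S = 75 over n = 11 days.
Posterior: Gamma(α+S, β+n) = Gamma(11.16+75, 3.16+11) = Gamma(86.16, 14.16).
Var = α/β² = 86.16/14.16² = 0.4297.

0.4297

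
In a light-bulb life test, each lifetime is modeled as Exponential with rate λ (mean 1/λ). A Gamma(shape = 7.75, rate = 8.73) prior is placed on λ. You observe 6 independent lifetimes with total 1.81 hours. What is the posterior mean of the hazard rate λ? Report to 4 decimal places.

With a Gamma(shape α, rate β) prior on the exponential rate λ, the posterior after n observations with total T = Σxᵢ is Gamma(α+n, β+T).
Posterior: Gamma(7.75+6, 8.73+1.81) = Gamma(13.75, 10.54).
Posterior mean of λ = α/β = 13.75/10.54 = 1.3046.

1.3046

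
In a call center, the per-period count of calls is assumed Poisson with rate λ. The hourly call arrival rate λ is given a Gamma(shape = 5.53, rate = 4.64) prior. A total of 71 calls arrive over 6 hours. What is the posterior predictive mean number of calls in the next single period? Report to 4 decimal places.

With a Gamma(shape α, rate β) prior, the Poisson likelihood is conjugate: the posterior is Gamma(α + ΣXᵢ, β + n).
Posterior: Gamma(α+S, β+n) = Gamma(5.53+71, 4.64+6) = Gamma(76.53, 10.64).
The predictive distribution for one future period is NegBinom with mean α/β = 7.1927.

7.1927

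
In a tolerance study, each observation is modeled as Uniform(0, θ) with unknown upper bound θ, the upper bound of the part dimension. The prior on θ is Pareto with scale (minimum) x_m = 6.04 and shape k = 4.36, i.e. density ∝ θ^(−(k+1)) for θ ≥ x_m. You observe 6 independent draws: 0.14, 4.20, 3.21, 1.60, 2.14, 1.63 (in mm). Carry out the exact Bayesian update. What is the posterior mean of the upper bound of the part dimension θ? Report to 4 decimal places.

A Pareto(scale x_m, shape k) prior on the upper bound θ of Uniform(0, θ) is conjugate: posterior is Pareto(max(x_m, max xᵢ), k + n).
Sample maximum = 4.20; prior scale x_m = 6.04 → posterior scale = max = 6.04.
Posterior shape = 4.36 + 6 = 10.36.
E[θ|data] = k·x_m/(k−1) = 10.36·6.04/9.36 = 6.6853.

6.6853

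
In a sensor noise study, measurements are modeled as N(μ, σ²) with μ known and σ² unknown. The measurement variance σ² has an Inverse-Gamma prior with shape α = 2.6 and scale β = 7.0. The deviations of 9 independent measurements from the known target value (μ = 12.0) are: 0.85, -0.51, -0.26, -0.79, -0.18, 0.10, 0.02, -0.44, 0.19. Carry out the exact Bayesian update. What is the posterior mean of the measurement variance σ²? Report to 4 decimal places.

With known mean μ and an Inverse-Gamma(α, β) prior on σ², the Normal likelihood is conjugate: posterior is Inv-Gamma(α + n/2, β + Σ(xᵢ−μ)²/2).
Σ(xᵢ−μ)² = (0.85)² + (-0.51)² + (-0.26)² + (-0.79)² + (-0.18)² + (0.10)² + (0.02)² + (-0.44)² + (0.19)² = 1.9468.
Posterior: Inv-Gamma(2.6 + 9/2, 7.0 + 1.9468/2) = Inv-Gamma(7.10, 7.97340).
E[σ²|data] = β/(α−1) = 7.97340/6.10 = 1.3071.

1.3071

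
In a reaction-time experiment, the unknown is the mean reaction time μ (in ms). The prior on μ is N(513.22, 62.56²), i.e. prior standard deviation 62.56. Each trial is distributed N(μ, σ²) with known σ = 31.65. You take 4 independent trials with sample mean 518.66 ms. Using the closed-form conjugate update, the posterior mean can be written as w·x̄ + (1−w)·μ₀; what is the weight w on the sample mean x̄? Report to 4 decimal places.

0.9399

For Normal data with known variance σ², a Normal(μ₀, σ₀²) prior on μ is conjugate. Posterior precision = 1/σ₀² + n/σ²; posterior mean is the precision-weighted average of μ₀ and x̄.
σ₀² = 62.56² = 3913.7536, σ² = 31.65² = 1001.7225. Prior precision 1/σ₀² = 1/3913.7536; data precision n/σ² = 4/1001.7225.
w = (n/σ²)/(1/σ₀² + n/σ²) = n·σ₀²/(σ² + n·σ₀²) = 4·3913.7536/(1001.7225 + 4·3913.7536) = 15655.0144/16656.7369 = 0.9399.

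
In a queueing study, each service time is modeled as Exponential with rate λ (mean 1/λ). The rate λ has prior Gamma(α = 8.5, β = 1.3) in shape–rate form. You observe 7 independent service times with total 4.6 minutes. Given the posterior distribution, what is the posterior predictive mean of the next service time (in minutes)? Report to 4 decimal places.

With a Gamma(shape α, rate β) prior on the exponential rate λ, the posterior after n observations with total T = Σxᵢ is Gamma(α+n, β+T).
Posterior: Gamma(8.5+7, 1.3+4.6) = Gamma(15.5, 5.9).
The predictive distribution for the next observation is Lomax; its mean is β/(α−1) = 5.9/14.5 = 0.4069.

0.4069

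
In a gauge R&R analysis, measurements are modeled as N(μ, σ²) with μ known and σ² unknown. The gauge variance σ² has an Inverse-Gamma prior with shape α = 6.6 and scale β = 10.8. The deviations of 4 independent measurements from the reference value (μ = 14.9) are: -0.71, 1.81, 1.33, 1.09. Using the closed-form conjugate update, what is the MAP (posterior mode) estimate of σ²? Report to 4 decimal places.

With known mean μ and an Inverse-Gamma(α, β) prior on σ², the Normal likelihood is conjugate: posterior is Inv-Gamma(α + n/2, β + Σ(xᵢ−μ)²/2).
Σ(xᵢ−μ)² = (-0.71)² + (1.81)² + (1.33)² + (1.09)² = 6.7372.
Posterior: Inv-Gamma(6.6 + 4/2, 10.8 + 6.7372/2) = Inv-Gamma(8.60, 14.16860).
Mode = β/(α+1) = 14.16860/9.60 = 1.4759.

1.4759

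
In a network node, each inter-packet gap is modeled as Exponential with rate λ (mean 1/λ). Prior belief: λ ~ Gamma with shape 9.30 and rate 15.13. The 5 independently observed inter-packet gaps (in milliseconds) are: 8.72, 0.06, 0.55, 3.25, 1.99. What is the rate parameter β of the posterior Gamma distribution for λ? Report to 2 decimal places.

29.70

With a Gamma(shape α, rate β) prior on the exponential rate λ, the posterior after n observations with total T = Σxᵢ is Gamma(α+n, β+T).
Sum of observations T = 14.57 milliseconds; n = 5.
Posterior: Gamma(9.30+5, 15.13+14.57) = Gamma(14.30, 29.70).
Posterior β = 29.70.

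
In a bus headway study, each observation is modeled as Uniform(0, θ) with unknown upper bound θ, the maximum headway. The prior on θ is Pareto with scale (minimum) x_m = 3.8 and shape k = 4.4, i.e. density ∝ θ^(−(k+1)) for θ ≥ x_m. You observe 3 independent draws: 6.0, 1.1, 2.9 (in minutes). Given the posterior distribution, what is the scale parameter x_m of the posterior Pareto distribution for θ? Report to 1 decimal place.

6.0

A Pareto(scale x_m, shape k) prior on the upper bound θ of Uniform(0, θ) is conjugate: posterior is Pareto(max(x_m, max xᵢ), k + n).
Sample maximum = 6.0; prior scale x_m = 3.8 → posterior scale = max = 6.0.
Posterior shape = 4.4 + 3 = 7.4.
Posterior scale x_m = 6.0.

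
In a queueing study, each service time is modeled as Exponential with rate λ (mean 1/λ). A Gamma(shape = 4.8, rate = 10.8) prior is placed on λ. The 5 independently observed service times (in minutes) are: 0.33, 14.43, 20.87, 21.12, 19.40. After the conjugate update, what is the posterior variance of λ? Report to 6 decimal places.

0.001296

With a Gamma(shape α, rate β) prior on the exponential rate λ, the posterior after n observations with total T = Σxᵢ is Gamma(α+n, β+T).
Sum of observations T = 76.15 minutes; n = 5.
Posterior: Gamma(4.8+5, 10.8+76.15) = Gamma(9.8, 86.95).
Var = α/β² = 0.001296.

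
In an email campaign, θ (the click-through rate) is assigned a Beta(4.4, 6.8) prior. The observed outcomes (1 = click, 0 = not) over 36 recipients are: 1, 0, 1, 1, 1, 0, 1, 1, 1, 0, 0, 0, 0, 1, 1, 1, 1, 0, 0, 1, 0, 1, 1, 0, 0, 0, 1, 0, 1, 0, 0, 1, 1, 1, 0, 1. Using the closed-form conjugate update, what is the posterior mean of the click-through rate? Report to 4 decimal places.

0.5169

The Beta prior is conjugate to a Binomial/Bernoulli likelihood; the update adds successes to α and failures to β.
Posterior: Beta(α+k, β+n−k) = Beta(4.4+20, 6.8+16) = Beta(24.4, 22.8).
Posterior mean = α/(α+β) = 24.4/47.2 = 0.5169.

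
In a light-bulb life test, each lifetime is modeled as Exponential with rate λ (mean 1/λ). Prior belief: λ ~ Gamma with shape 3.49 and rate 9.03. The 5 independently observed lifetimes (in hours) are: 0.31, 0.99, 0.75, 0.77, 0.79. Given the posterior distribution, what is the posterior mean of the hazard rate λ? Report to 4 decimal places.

With a Gamma(shape α, rate β) prior on the exponential rate λ, the posterior after n observations with total T = Σxᵢ is Gamma(α+n, β+T).
Sum of observations T = 3.61 hours; n = 5.
Posterior: Gamma(3.49+5, 9.03+3.61) = Gamma(8.49, 12.64).
Posterior mean of λ = α/β = 8.49/12.64 = 0.6717.

0.6717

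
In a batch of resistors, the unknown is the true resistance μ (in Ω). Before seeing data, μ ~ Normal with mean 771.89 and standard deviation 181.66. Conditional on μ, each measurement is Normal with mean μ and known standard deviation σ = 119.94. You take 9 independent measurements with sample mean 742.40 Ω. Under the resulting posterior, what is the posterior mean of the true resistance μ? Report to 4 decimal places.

For Normal data with known variance σ², a Normal(μ₀, σ₀²) prior on μ is conjugate. Posterior precision = 1/σ₀² + n/σ²; posterior mean is the precision-weighted average of μ₀ and x̄.
n·x̄ = 9·742.40 = 6681.6.
σ₀² = 181.66² = 33000.3556, σ² = 119.94² = 14385.6036; σ² + n·σ₀² = 14385.6036 + 9·33000.3556 = 311388.804.
Posterior mean = (μ₀/σ₀² + n·x̄/σ²)/(1/σ₀² + n/σ²) = (σ²·μ₀ + σ₀²·n·x̄)/(σ² + n·σ₀²) = (14385.6036·771.89 + 33000.3556·6681.6)/311388.804 = 231599279.539764/311388.804 = 743.7624.

743.7624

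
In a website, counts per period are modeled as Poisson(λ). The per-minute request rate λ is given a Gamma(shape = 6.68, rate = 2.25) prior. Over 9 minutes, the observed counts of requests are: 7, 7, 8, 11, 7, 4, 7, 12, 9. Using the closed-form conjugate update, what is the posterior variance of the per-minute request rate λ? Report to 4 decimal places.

With a Gamma(shape α, rate β) prior, the Poisson likelihood is conjugate: the posterior is Gamma(α + ΣXᵢ, β + n).
Sum of counts S = 72 over n = 9 minutes.
Posterior: Gamma(α+S, β+n) = Gamma(6.68+72, 2.25+9) = Gamma(78.68, 11.25).
Var = α/β² = 78.68/11.25² = 0.6217.

0.6217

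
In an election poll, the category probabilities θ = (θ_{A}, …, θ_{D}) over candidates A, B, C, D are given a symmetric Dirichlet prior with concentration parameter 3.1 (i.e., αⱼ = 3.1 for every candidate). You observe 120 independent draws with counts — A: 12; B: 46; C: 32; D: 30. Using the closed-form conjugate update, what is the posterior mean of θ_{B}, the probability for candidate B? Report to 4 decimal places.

The Dirichlet prior is conjugate to the Multinomial likelihood: each posterior αⱼ = prior αⱼ + observed count nⱼ.
Posterior concentration: (15.1, 49.1, 35.1, 33.1), total = 132.4.
E[θ_{B}|data] = α_{B}/Σα = 49.1/132.4 = 0.3708.

0.3708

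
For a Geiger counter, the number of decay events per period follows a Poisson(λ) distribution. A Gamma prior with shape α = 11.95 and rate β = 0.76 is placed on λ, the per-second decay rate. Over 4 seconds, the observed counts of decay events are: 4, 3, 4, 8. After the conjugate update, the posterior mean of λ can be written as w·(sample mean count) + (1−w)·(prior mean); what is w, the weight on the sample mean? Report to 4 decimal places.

0.8403

With a Gamma(shape α, rate β) prior, the Poisson likelihood is conjugate: the posterior is Gamma(α + ΣXᵢ, β + n).
Posterior mean = (α₀+S)/(β₀+n) = [n/(β₀+n)]·(S/n) + [β₀/(β₀+n)]·(α₀/β₀), so only n and β₀ enter the weight.
Weight on data w = n/(β₀+n) = 4/(0.76+4) = 4/4.76 = 0.8403.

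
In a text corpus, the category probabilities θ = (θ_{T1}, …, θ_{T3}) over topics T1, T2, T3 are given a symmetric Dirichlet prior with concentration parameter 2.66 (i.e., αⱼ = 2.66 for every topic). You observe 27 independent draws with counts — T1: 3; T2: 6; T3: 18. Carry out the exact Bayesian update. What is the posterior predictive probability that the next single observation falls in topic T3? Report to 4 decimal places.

0.5906

The Dirichlet prior is conjugate to the Multinomial likelihood: each posterior αⱼ = prior αⱼ + observed count nⱼ.
Posterior concentration: (5.66, 8.66, 20.66), total = 34.98.
P(next = T3 | data) = α_{T3}/Σα = 0.5906.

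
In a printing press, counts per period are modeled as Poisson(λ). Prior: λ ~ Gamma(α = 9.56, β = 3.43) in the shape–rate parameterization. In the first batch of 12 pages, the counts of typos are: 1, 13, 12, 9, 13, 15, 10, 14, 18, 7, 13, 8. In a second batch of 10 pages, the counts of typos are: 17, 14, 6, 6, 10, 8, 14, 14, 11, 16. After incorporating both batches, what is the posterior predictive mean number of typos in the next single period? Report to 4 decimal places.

With a Gamma(shape α, rate β) prior, the Poisson likelihood is conjugate: the posterior is Gamma(α + ΣXᵢ, β + n).
Batch 1: sum of counts S = 133 over n = 12 pages.
After batch 1: Gamma(α+S, β+n) = Gamma(9.56+133, 3.43+12) = Gamma(142.56, 15.43).
Batch 2: sum of counts S = 116 over n = 10 pages.
After batch 2: Gamma(α+S, β+n) = Gamma(142.56+116, 15.43+10) = Gamma(258.56, 25.43).
The predictive distribution for one future period is NegBinom with mean α/β = 10.1675.

10.1675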